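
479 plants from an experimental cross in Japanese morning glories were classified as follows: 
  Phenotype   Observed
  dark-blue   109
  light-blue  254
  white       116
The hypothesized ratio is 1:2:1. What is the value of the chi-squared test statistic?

Under the 1:2:1 hypothesis (Σ ratio = 4, N = 479):
  dark-blue: 479 × 1/4 = 119.75
  light-blue: 479 × 2/4 = 239.5
  white: 479 × 1/4 = 119.75
χ² = Σ (O − E)² / E
  dark-blue: (109 − 119.75)² / 119.75 = 0.9650
  light-blue: (254 − 239.5)² / 239.5 = 0.8779
  white: (116 − 119.75)² / 119.75 = 0.1174
χ² = 0.9650 + 0.8779 + 0.1174 = 1.9603 ≈ 1.960

1.960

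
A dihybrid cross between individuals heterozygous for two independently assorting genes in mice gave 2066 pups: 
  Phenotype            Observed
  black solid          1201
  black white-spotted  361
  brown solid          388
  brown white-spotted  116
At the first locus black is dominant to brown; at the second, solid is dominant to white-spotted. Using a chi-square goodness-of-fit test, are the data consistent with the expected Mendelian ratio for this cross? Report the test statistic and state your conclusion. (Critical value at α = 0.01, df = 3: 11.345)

A dihybrid F₂ with independent assortment and complete dominance at both loci gives a 9:3:3:1 phenotypic ratio.
Under the 9:3:3:1 hypothesis (Σ ratio = 16, N = 2066):
  black solid: 2066 × 9/16 = 1162.125
  black white-spotted: 2066 × 3/16 = 387.375
  brown solid: 2066 × 3/16 = 387.375
  brown white-spotted: 2066 × 1/16 = 129.125
χ² = Σ (O − E)² / E
  black solid: (1201 − 1162.125)² / 1162.125 = 1.3004
  black white-spotted: (361 − 387.375)² / 387.375 = 1.7958
  brown solid: (388 − 387.375)² / 387.375 = 0.0010
  brown white-spotted: (116 − 129.125)² / 129.125 = 1.3341
χ² = 1.3004 + 1.7958 + 0.0010 + 1.3341 = 4.4313 ≈ 4.431
Degrees of freedom = 4 − 1 = 3; critical value at α = 0.01 is 11.345.
Since 4.431 < 11.345, we fail to reject the null hypothesis — the data are consistent with the 9:3:3:1 ratio.

4.431; consistent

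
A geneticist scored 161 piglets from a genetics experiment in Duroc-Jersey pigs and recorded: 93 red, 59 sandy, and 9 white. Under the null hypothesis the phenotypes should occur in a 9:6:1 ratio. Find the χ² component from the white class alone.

0.112

The 9:6:1 ratio has 16 parts, so with N = 161 the expected counts are:
  red: 161 × 9/16 = 90.5625
  sandy: 161 × 6/16 = 60.375
  white: 161 × 1/16 = 10.0625
Contribution of white: (9 − 10.0625)² / 10.0625 = 0.1122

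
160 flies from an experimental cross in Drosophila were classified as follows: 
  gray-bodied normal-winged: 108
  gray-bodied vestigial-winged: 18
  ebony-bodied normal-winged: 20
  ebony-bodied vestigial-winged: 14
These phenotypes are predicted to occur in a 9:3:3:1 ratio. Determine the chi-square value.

13.333

Expected counts for N = 160 under a 9:3:3:1 ratio (total parts = 16):
  gray-bodied normal-winged: 160 × 9/16 = 90
  gray-bodied vestigial-winged: 160 × 3/16 = 30
  ebony-bodied normal-winged: 160 × 3/16 = 30
  ebony-bodied vestigial-winged: 160 × 1/16 = 10
χ² = Σ (O − E)² / E
  gray-bodied normal-winged: (108 − 90)² / 90 = 3.6000
  gray-bodied vestigial-winged: (18 − 30)² / 30 = 4.8000
  ebony-bodied normal-winged: (20 − 30)² / 30 = 3.3333
  ebony-bodied vestigial-winged: (14 − 10)² / 10 = 1.6000
χ² = 3.6000 + 4.8000 + 3.3333 + 1.6000 = 13.3333 ≈ 13.333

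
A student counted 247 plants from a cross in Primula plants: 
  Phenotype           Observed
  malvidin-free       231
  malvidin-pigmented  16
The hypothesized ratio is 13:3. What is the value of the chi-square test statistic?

Under the 13:3 hypothesis (Σ ratio = 16, N = 247):
  malvidin-free: 247 × 13/16 = 200.6875
  malvidin-pigmented: 247 × 3/16 = 46.3125
χ² = Σ (O − E)² / E
  malvidin-free: (231 − 200.6875)² / 200.6875 = 4.5785
  malvidin-pigmented: (16 − 46.3125)² / 46.3125 = 19.8402
χ² = 4.5785 + 19.8402 = 24.4187 ≈ 24.419

24.419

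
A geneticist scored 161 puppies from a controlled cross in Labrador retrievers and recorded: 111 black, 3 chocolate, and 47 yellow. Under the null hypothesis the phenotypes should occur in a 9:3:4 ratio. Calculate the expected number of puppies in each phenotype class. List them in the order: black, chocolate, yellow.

The 9:3:4 ratio has 16 parts, so with N = 161 the expected counts are:
  black: 161 × 9/16 = 90.5625
  chocolate: 161 × 3/16 = 30.1875
  yellow: 161 × 4/16 = 40.25

90.5625, 30.1875, 40.25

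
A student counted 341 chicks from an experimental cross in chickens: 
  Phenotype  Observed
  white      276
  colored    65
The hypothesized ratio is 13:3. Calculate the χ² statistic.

The 13:3 ratio has 16 parts, so with N = 341 the expected counts are:
  white: 341 × 13/16 = 277.0625
  colored: 341 × 3/16 = 63.9375
χ² = Σ (O − E)² / E
  white: (276 − 277.0625)² / 277.0625 = 0.0041
  colored: (65 − 63.9375)² / 63.9375 = 0.0177
χ² = 0.0041 + 0.0177 = 0.0218 ≈ 0.022

0.022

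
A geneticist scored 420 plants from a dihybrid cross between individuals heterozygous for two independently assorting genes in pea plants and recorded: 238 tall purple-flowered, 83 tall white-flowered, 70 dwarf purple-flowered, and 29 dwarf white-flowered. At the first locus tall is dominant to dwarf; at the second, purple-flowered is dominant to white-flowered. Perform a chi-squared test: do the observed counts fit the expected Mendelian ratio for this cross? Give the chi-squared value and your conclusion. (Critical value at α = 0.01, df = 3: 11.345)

1.503; consistent

A dihybrid F₂ with independent assortment and complete dominance at both loci gives a 9:3:3:1 phenotypic ratio.
The 9:3:3:1 ratio has 16 parts, so with N = 420 the expected counts are:
  tall purple-flowered: 420 × 9/16 = 236.25
  tall white-flowered: 420 × 3/16 = 78.75
  dwarf purple-flowered: 420 × 3/16 = 78.75
  dwarf white-flowered: 420 × 1/16 = 26.25
χ² = Σ (O − E)² / E
  tall purple-flowered: (238 − 236.25)² / 236.25 = 0.0130
  tall white-flowered: (83 − 78.75)² / 78.75 = 0.2294
  dwarf purple-flowered: (70 − 78.75)² / 78.75 = 0.9722
  dwarf white-flowered: (29 − 26.25)² / 26.25 = 0.2881
χ² = 0.0130 + 0.2294 + 0.9722 + 0.2881 = 1.5027 ≈ 1.503
Degrees of freedom = 4 − 1 = 3; critical value at α = 0.01 is 11.345.
Since 1.503 < 11.345, we fail to reject the null hypothesis — the data are consistent with the 9:3:3:1 ratio.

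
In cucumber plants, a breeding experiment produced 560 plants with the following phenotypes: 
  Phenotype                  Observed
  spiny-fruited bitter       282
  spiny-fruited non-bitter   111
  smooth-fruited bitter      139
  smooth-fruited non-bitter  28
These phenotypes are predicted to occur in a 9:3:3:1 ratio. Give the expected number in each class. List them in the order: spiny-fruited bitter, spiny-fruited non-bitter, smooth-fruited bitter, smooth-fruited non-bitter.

Expected counts for N = 560 under a 9:3:3:1 ratio (total parts = 16):
  spiny-fruited bitter: 560 × 9/16 = 315
  spiny-fruited non-bitter: 560 × 3/16 = 105
  smooth-fruited bitter: 560 × 3/16 = 105
  smooth-fruited non-bitter: 560 × 1/16 = 35

315, 105, 105, 35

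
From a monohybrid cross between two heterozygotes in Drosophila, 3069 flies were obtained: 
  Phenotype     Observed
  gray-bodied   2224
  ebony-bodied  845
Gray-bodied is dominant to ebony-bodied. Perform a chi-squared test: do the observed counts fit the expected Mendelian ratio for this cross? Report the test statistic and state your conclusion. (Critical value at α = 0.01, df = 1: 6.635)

For a monohybrid cross between heterozygotes with complete dominance, the expected phenotypic ratio is 3:1.
Under the 3:1 hypothesis (Σ ratio = 4, N = 3069):
  gray-bodied: 3069 × 3/4 = 2301.75
  ebony-bodied: 3069 × 1/4 = 767.25
χ² = Σ (O − E)² / E
  gray-bodied: (2224 − 2301.75)² / 2301.75 = 2.6263
  ebony-bodied: (845 − 767.25)² / 767.25 = 7.8789
χ² = 2.6263 + 7.8789 = 10.5052 ≈ 10.505
Degrees of freedom = 2 − 1 = 1; critical value at α = 0.01 is 6.635.
Since 10.505 > 6.635, we reject the null hypothesis — the data do not fit the 3:1 ratio.

10.505; not consistent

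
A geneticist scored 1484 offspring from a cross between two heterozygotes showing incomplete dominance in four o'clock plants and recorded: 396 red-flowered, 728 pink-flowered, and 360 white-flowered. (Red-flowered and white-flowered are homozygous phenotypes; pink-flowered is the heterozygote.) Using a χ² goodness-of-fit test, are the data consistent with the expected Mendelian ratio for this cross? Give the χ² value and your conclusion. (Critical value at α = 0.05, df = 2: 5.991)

With incomplete dominance, a heterozygote × heterozygote cross gives a 1:2:1 phenotypic ratio.
Under the 1:2:1 hypothesis (Σ ratio = 4, N = 1484):
  red-flowered: 1484 × 1/4 = 371
  pink-flowered: 1484 × 2/4 = 742
  white-flowered: 1484 × 1/4 = 371
χ² = Σ (O − E)² / E
  red-flowered: (396 − 371)² / 371 = 1.6846
  pink-flowered: (728 − 742)² / 742 = 0.2642
  white-flowered: (360 − 371)² / 371 = 0.3261
χ² = 1.6846 + 0.2642 + 0.3261 = 2.2749 ≈ 2.275
Degrees of freedom = 3 − 1 = 2; critical value at α = 0.05 is 5.991.
Since 2.275 < 5.991, we fail to reject the null hypothesis — the data are consistent with the 1:2:1 ratio.

2.275; consistent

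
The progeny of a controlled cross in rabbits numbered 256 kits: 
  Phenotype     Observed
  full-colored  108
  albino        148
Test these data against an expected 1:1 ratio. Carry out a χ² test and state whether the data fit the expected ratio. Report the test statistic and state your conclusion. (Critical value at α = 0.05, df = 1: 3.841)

6.250; not consistent

The 1:1 ratio has 2 parts, so with N = 256 the expected counts are:
  full-colored: 256 × 1/2 = 128
  albino: 256 × 1/2 = 128
χ² = Σ (O − E)² / E
  full-colored: (108 − 128)² / 128 = 3.1250
  albino: (148 − 128)² / 128 = 3.1250
χ² = 3.1250 + 3.1250 = 6.250
Degrees of freedom = 2 − 1 = 1; critical value at α = 0.05 is 3.841.
Since 6.250 > 3.841, we reject the null hypothesis — the data do not fit the 1:1 ratio.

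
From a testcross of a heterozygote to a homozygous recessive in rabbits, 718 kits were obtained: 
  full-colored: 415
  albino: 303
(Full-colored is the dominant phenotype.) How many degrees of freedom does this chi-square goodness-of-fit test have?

1

A testcross of a heterozygote (Aa × aa) gives a 1:1 phenotypic ratio.
A goodness-of-fit test with 2 phenotype classes has df = 2 − 1 = 1.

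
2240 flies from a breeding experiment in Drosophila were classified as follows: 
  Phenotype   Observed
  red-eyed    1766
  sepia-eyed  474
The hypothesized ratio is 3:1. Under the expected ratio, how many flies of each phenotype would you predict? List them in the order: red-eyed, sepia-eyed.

Total ratio parts = 4. Expected numbers out of 2240:
  red-eyed: 2240 × 3/4 = 1680
  sepia-eyed: 2240 × 1/4 = 560

1680, 560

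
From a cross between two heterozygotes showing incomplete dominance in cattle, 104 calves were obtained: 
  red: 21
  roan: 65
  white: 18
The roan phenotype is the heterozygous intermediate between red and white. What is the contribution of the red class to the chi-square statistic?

With incomplete dominance, a heterozygote × heterozygote cross gives a 1:2:1 phenotypic ratio.
Total ratio parts = 4. Expected numbers out of 104:
  red: 104 × 1/4 = 26
  roan: 104 × 2/4 = 52
  white: 104 × 1/4 = 26
Contribution of red: (21 − 26)² / 26 = 0.9615

0.962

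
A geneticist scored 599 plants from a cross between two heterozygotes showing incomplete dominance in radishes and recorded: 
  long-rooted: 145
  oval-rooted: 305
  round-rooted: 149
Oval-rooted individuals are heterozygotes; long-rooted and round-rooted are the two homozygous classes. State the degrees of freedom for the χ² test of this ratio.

2

With incomplete dominance, a heterozygote × heterozygote cross gives a 1:2:1 phenotypic ratio.
A goodness-of-fit test with 3 phenotype classes has df = 3 − 1 = 2.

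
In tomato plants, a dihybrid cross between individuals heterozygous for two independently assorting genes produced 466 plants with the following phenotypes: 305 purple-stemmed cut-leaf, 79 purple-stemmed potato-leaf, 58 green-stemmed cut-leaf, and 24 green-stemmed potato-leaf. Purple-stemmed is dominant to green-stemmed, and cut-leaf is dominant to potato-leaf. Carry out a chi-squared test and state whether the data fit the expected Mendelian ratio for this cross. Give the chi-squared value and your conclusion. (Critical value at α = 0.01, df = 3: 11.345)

18.593; not consistent

A dihybrid F₂ with independent assortment and complete dominance at both loci gives a 9:3:3:1 phenotypic ratio.
Under the 9:3:3:1 hypothesis (Σ ratio = 16, N = 466):
  purple-stemmed cut-leaf: 466 × 9/16 = 262.125
  purple-stemmed potato-leaf: 466 × 3/16 = 87.375
  green-stemmed cut-leaf: 466 × 3/16 = 87.375
  green-stemmed potato-leaf: 466 × 1/16 = 29.125
χ² = Σ (O − E)² / E
  purple-stemmed cut-leaf: (305 − 262.125)² / 262.125 = 7.0129
  purple-stemmed potato-leaf: (79 − 87.375)² / 87.375 = 0.8028
  green-stemmed cut-leaf: (58 − 87.375)² / 87.375 = 9.8757
  green-stemmed potato-leaf: (24 − 29.125)² / 29.125 = 0.9018
χ² = 7.0129 + 0.8028 + 9.8757 + 0.9018 = 18.5932 ≈ 18.593
Degrees of freedom = 4 − 1 = 3; critical value at α = 0.01 is 11.345.
Since 18.593 > 11.345, we reject the null hypothesis — the data do not fit the 9:3:3:1 ratio.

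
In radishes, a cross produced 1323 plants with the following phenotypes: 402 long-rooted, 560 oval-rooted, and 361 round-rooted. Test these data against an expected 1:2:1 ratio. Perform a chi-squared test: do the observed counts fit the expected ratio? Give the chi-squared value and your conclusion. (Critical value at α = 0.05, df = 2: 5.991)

Under the 1:2:1 hypothesis (Σ ratio = 4, N = 1323):
  long-rooted: 1323 × 1/4 = 330.75
  oval-rooted: 1323 × 2/4 = 661.5
  round-rooted: 1323 × 1/4 = 330.75
χ² = Σ (O − E)² / E
  long-rooted: (402 − 330.75)² / 330.75 = 15.3486
  oval-rooted: (560 − 661.5)² / 661.5 = 15.5741
  round-rooted: (361 − 330.75)² / 330.75 = 2.7666
χ² = 15.3486 + 15.5741 + 2.7666 = 33.6893 ≈ 33.689
Degrees of freedom = 3 − 1 = 2; critical value at α = 0.05 is 5.991.
Since 33.689 > 5.991, we reject the null hypothesis — the data do not fit the 1:2:1 ratio.

33.689; not consistent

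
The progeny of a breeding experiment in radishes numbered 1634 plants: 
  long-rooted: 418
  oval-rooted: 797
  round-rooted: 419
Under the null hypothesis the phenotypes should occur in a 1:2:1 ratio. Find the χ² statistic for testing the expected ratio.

0.980

Total ratio parts = 4. Expected numbers out of 1634:
  long-rooted: 1634 × 1/4 = 408.5
  oval-rooted: 1634 × 2/4 = 817
  round-rooted: 1634 × 1/4 = 408.5
χ² = Σ (O − E)² / E
  long-rooted: (418 − 408.5)² / 408.5 = 0.2209
  oval-rooted: (797 − 817)² / 817 = 0.4896
  round-rooted: (419 − 408.5)² / 408.5 = 0.2699
χ² = 0.2209 + 0.4896 + 0.2699 = 0.9804 ≈ 0.980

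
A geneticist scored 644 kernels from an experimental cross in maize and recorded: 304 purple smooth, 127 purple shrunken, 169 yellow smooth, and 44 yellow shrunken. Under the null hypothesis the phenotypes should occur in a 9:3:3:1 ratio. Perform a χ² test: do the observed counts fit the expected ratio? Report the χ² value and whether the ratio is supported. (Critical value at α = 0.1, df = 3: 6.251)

The 9:3:3:1 ratio has 16 parts, so with N = 644 the expected counts are:
  purple smooth: 644 × 9/16 = 362.25
  purple shrunken: 644 × 3/16 = 120.75
  yellow smooth: 644 × 3/16 = 120.75
  yellow shrunken: 644 × 1/16 = 40.25
χ² = Σ (O − E)² / E
  purple smooth: (304 − 362.25)² / 362.25 = 9.3666
  purple shrunken: (127 − 120.75)² / 120.75 = 0.3235
  yellow smooth: (169 − 120.75)² / 120.75 = 19.2800
  yellow shrunken: (44 − 40.25)² / 40.25 = 0.3494
χ² = 9.3666 + 0.3235 + 19.2800 + 0.3494 = 29.3195 ≈ 29.320
Degrees of freedom = 4 − 1 = 3; critical value at α = 0.1 is 6.251.
Since 29.320 > 6.251, we reject the null hypothesis — the data do not fit the 9:3:3:1 ratio.

29.320; not consistent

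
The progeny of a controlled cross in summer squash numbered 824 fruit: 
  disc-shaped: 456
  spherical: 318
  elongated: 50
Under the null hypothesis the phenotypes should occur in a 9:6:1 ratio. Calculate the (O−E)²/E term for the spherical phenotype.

0.262

Under the 9:6:1 hypothesis (Σ ratio = 16, N = 824):
  disc-shaped: 824 × 9/16 = 463.5
  spherical: 824 × 6/16 = 309
  elongated: 824 × 1/16 = 51.5
Contribution of spherical: (318 − 309)² / 309 = 0.2621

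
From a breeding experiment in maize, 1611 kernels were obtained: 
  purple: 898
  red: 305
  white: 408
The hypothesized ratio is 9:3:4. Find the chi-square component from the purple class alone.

Expected counts for N = 1611 under a 9:3:4 ratio (total parts = 16):
  purple: 1611 × 9/16 = 906.1875
  red: 1611 × 3/16 = 302.0625
  white: 1611 × 4/16 = 402.75
Contribution of purple: (898 − 906.1875)² / 906.1875 = 0.0740

0.074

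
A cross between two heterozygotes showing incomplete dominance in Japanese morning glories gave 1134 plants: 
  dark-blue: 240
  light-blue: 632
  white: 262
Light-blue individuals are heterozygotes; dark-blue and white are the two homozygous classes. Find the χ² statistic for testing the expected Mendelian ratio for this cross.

15.757

With incomplete dominance, a heterozygote × heterozygote cross gives a 1:2:1 phenotypic ratio.
Total ratio parts = 4. Expected numbers out of 1134:
  dark-blue: 1134 × 1/4 = 283.5
  light-blue: 1134 × 2/4 = 567
  white: 1134 × 1/4 = 283.5
χ² = Σ (O − E)² / E
  dark-blue: (240 − 283.5)² / 283.5 = 6.6746
  light-blue: (632 − 567)² / 567 = 7.4515
  white: (262 − 283.5)² / 283.5 = 1.6305
χ² = 6.6746 + 7.4515 + 1.6305 = 15.7566 ≈ 15.757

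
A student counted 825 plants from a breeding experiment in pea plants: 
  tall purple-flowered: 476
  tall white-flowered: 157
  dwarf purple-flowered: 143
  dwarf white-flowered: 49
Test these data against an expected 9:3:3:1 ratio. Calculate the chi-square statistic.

Total ratio parts = 16. Expected numbers out of 825:
  tall purple-flowered: 825 × 9/16 = 464.0625
  tall white-flowered: 825 × 3/16 = 154.6875
  dwarf purple-flowered: 825 × 3/16 = 154.6875
  dwarf white-flowered: 825 × 1/16 = 51.5625
χ² = Σ (O − E)² / E
  tall purple-flowered: (476 − 464.0625)² / 464.0625 = 0.3071
  tall white-flowered: (157 − 154.6875)² / 154.6875 = 0.0346
  dwarf purple-flowered: (143 − 154.6875)² / 154.6875 = 0.8831
  dwarf white-flowered: (49 − 51.5625)² / 51.5625 = 0.1273
χ² = 0.3071 + 0.0346 + 0.8831 + 0.1273 = 1.3521 ≈ 1.352

1.352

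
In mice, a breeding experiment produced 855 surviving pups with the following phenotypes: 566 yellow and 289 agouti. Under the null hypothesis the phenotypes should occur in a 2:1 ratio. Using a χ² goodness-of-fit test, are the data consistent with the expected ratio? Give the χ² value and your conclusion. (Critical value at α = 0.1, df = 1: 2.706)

0.084; consistent

The 2:1 ratio has 3 parts, so with N = 855 the expected counts are:
  yellow: 855 × 2/3 = 570
  agouti: 855 × 1/3 = 285
χ² = Σ (O − E)² / E
  yellow: (566 − 570)² / 570 = 0.0281
  agouti: (289 − 285)² / 285 = 0.0561
χ² = 0.0281 + 0.0561 = 0.0842 ≈ 0.084
Degrees of freedom = 2 − 1 = 1; critical value at α = 0.1 is 2.706.
Since 0.084 < 2.706, we fail to reject the null hypothesis — the data are consistent with the 2:1 ratio.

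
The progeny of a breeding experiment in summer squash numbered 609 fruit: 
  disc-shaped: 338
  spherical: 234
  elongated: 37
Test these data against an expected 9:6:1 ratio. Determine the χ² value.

0.229

Expected counts for N = 609 under a 9:6:1 ratio (total parts = 16):
  disc-shaped: 609 × 9/16 = 342.5625
  spherical: 609 × 6/16 = 228.375
  elongated: 609 × 1/16 = 38.0625
χ² = Σ (O − E)² / E
  disc-shaped: (338 − 342.5625)² / 342.5625 = 0.0608
  spherical: (234 − 228.375)² / 228.375 = 0.1385
  elongated: (37 − 38.0625)² / 38.0625 = 0.0297
χ² = 0.0608 + 0.1385 + 0.0297 = 0.229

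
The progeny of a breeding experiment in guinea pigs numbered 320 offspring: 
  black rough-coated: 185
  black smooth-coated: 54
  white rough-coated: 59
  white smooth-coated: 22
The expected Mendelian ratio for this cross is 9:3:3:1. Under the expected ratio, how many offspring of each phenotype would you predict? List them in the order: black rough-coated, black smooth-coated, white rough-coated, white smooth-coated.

180, 60, 60, 20

Total ratio parts = 16. Expected numbers out of 320:
  black rough-coated: 320 × 9/16 = 180
  black smooth-coated: 320 × 3/16 = 60
  white rough-coated: 320 × 3/16 = 60
  white smooth-coated: 320 × 1/16 = 20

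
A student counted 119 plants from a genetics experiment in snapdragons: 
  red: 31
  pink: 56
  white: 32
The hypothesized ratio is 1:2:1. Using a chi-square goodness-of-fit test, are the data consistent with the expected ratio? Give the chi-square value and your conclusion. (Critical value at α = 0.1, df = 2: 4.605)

Expected counts for N = 119 under a 1:2:1 ratio (total parts = 4):
  red: 119 × 1/4 = 29.75
  pink: 119 × 2/4 = 59.5
  white: 119 × 1/4 = 29.75
χ² = Σ (O − E)² / E
  red: (31 − 29.75)² / 29.75 = 0.0525
  pink: (56 − 59.5)² / 59.5 = 0.2059
  white: (32 − 29.75)² / 29.75 = 0.1702
χ² = 0.0525 + 0.2059 + 0.1702 = 0.4286 ≈ 0.429
Degrees of freedom = 3 − 1 = 2; critical value at α = 0.1 is 4.605.
Since 0.429 < 4.605, we fail to reject the null hypothesis — the data are consistent with the 1:2:1 ratio.

0.429; consistent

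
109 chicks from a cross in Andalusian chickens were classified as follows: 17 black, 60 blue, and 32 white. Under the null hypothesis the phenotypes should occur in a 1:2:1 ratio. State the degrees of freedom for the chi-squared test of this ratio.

A goodness-of-fit test with 3 phenotype classes has df = 3 − 1 = 2.

2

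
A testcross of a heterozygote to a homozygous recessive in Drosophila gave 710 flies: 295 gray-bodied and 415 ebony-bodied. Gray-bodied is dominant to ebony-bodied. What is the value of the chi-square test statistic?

20.282

A testcross of a heterozygote (Aa × aa) gives a 1:1 phenotypic ratio.
Expected counts for N = 710 under a 1:1 ratio (total parts = 2):
  gray-bodied: 710 × 1/2 = 355
  ebony-bodied: 710 × 1/2 = 355
χ² = Σ (O − E)² / E
  gray-bodied: (295 − 355)² / 355 = 10.1408
  ebony-bodied: (415 − 355)² / 355 = 10.1408
χ² = 10.1408 + 10.1408 = 20.2816 ≈ 20.282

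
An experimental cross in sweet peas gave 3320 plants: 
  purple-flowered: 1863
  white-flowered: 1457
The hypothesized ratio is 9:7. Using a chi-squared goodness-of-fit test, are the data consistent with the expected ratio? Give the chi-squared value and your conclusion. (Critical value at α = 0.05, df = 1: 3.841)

Under the 9:7 hypothesis (Σ ratio = 16, N = 3320):
  purple-flowered: 3320 × 9/16 = 1867.5
  white-flowered: 3320 × 7/16 = 1452.5
χ² = Σ (O − E)² / E
  purple-flowered: (1863 − 1867.5)² / 1867.5 = 0.0108
  white-flowered: (1457 − 1452.5)² / 1452.5 = 0.0139
χ² = 0.0108 + 0.0139 = 0.0247 ≈ 0.025
Degrees of freedom = 2 − 1 = 1; critical value at α = 0.05 is 3.841.
Since 0.025 < 3.841, we fail to reject the null hypothesis — the data are consistent with the 9:7 ratio.

0.025; consistent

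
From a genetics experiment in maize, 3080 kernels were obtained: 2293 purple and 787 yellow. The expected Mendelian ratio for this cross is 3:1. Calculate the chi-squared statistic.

Under the 3:1 hypothesis (Σ ratio = 4, N = 3080):
  purple: 3080 × 3/4 = 2310
  yellow: 3080 × 1/4 = 770
χ² = Σ (O − E)² / E
  purple: (2293 − 2310)² / 2310 = 0.1251
  yellow: (787 − 770)² / 770 = 0.3753
χ² = 0.1251 + 0.3753 = 0.5004 ≈ 0.500

0.500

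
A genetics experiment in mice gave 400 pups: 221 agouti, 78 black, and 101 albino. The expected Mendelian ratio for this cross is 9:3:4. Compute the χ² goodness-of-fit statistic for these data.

0.201

The 9:3:4 ratio has 16 parts, so with N = 400 the expected counts are:
  agouti: 400 × 9/16 = 225
  black: 400 × 3/16 = 75
  albino: 400 × 4/16 = 100
χ² = Σ (O − E)² / E
  agouti: (221 − 225)² / 225 = 0.0711
  black: (78 − 75)² / 75 = 0.1200
  albino: (101 − 100)² / 100 = 0.0100
χ² = 0.0711 + 0.1200 + 0.0100 = 0.2011 ≈ 0.201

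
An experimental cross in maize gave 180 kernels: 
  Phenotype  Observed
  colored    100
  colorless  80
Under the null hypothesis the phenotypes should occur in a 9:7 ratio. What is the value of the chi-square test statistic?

Under the 9:7 hypothesis (Σ ratio = 16, N = 180):
  colored: 180 × 9/16 = 101.25
  colorless: 180 × 7/16 = 78.75
χ² = Σ (O − E)² / E
  colored: (100 − 101.25)² / 101.25 = 0.0154
  colorless: (80 − 78.75)² / 78.75 = 0.0198
χ² = 0.0154 + 0.0198 = 0.0352 ≈ 0.035

0.035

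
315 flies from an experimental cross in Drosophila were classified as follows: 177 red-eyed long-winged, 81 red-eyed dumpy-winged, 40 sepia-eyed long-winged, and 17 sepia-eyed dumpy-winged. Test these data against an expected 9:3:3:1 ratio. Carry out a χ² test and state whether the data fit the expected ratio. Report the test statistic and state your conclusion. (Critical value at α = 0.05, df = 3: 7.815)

Expected counts for N = 315 under a 9:3:3:1 ratio (total parts = 16):
  red-eyed long-winged: 315 × 9/16 = 177.1875
  red-eyed dumpy-winged: 315 × 3/16 = 59.0625
  sepia-eyed long-winged: 315 × 3/16 = 59.0625
  sepia-eyed dumpy-winged: 315 × 1/16 = 19.6875
χ² = Σ (O − E)² / E
  red-eyed long-winged: (177 − 177.1875)² / 177.1875 = 0.0002
  red-eyed dumpy-winged: (81 − 59.0625)² / 59.0625 = 8.1482
  sepia-eyed long-winged: (40 − 59.0625)² / 59.0625 = 6.1524
  sepia-eyed dumpy-winged: (17 − 19.6875)² / 19.6875 = 0.3669
χ² = 0.0002 + 8.1482 + 6.1524 + 0.3669 = 14.6677 ≈ 14.668
Degrees of freedom = 4 − 1 = 3; critical value at α = 0.05 is 7.815.
Since 14.668 > 7.815, we reject the null hypothesis — the data do not fit the 9:3:3:1 ratio.

14.668; not consistent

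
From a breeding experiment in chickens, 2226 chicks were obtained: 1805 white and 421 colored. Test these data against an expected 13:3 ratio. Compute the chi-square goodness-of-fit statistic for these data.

Under the 13:3 hypothesis (Σ ratio = 16, N = 2226):
  white: 2226 × 13/16 = 1808.625
  colored: 2226 × 3/16 = 417.375
χ² = Σ (O − E)² / E
  white: (1805 − 1808.625)² / 1808.625 = 0.0073
  colored: (421 − 417.375)² / 417.375 = 0.0315
χ² = 0.0073 + 0.0315 = 0.0388 ≈ 0.039

0.039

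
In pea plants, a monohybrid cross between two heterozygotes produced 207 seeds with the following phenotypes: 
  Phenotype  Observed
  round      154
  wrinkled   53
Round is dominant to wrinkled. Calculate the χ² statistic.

0.040

For a monohybrid cross between heterozygotes with complete dominance, the expected phenotypic ratio is 3:1.
Under the 3:1 hypothesis (Σ ratio = 4, N = 207):
  round: 207 × 3/4 = 155.25
  wrinkled: 207 × 1/4 = 51.75
χ² = Σ (O − E)² / E
  round: (154 − 155.25)² / 155.25 = 0.0101
  wrinkled: (53 − 51.75)² / 51.75 = 0.0302
χ² = 0.0101 + 0.0302 = 0.0403 ≈ 0.040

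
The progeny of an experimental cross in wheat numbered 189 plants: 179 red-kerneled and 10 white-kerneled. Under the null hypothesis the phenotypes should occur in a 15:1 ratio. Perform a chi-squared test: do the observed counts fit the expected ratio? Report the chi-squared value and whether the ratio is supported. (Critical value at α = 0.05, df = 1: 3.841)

Total ratio parts = 16. Expected numbers out of 189:
  red-kerneled: 189 × 15/16 = 177.1875
  white-kerneled: 189 × 1/16 = 11.8125
χ² = Σ (O − E)² / E
  red-kerneled: (179 − 177.1875)² / 177.1875 = 0.0185
  white-kerneled: (10 − 11.8125)² / 11.8125 = 0.2781
χ² = 0.0185 + 0.2781 = 0.2966 ≈ 0.297
Degrees of freedom = 2 − 1 = 1; critical value at α = 0.05 is 3.841.
Since 0.297 < 3.841, we fail to reject the null hypothesis — the data are consistent with the 15:1 ratio.

0.297; consistent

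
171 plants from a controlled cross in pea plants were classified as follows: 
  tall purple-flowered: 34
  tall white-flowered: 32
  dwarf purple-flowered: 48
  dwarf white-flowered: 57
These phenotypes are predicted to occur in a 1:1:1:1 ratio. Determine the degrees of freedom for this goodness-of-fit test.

3

A goodness-of-fit test with 4 phenotype classes has df = 4 − 1 = 3.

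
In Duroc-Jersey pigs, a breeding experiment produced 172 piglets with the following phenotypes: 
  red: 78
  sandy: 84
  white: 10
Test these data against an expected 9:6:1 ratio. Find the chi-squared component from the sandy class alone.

Under the 9:6:1 hypothesis (Σ ratio = 16, N = 172):
  red: 172 × 9/16 = 96.75
  sandy: 172 × 6/16 = 64.5
  white: 172 × 1/16 = 10.75
Contribution of sandy: (84 − 64.5)² / 64.5 = 5.8953

5.895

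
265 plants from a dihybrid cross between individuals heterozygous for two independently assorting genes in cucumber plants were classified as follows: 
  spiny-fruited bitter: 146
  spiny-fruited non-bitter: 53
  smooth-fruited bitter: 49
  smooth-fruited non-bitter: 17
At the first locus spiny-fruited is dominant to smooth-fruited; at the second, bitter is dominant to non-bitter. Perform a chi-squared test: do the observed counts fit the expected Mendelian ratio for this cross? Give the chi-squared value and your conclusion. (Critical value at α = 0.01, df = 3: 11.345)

0.305; consistent

A dihybrid F₂ with independent assortment and complete dominance at both loci gives a 9:3:3:1 phenotypic ratio.
Total ratio parts = 16. Expected numbers out of 265:
  spiny-fruited bitter: 265 × 9/16 = 149.0625
  spiny-fruited non-bitter: 265 × 3/16 = 49.6875
  smooth-fruited bitter: 265 × 3/16 = 49.6875
  smooth-fruited non-bitter: 265 × 1/16 = 16.5625
χ² = Σ (O − E)² / E
  spiny-fruited bitter: (146 − 149.0625)² / 149.0625 = 0.0629
  spiny-fruited non-bitter: (53 − 49.6875)² / 49.6875 = 0.2208
  smooth-fruited bitter: (49 − 49.6875)² / 49.6875 = 0.0095
  smooth-fruited non-bitter: (17 − 16.5625)² / 16.5625 = 0.0116
χ² = 0.0629 + 0.2208 + 0.0095 + 0.0116 = 0.3048 ≈ 0.305
Degrees of freedom = 4 − 1 = 3; critical value at α = 0.01 is 11.345.
Since 0.305 < 11.345, we fail to reject the null hypothesis — the data are consistent with the 9:3:3:1 ratio.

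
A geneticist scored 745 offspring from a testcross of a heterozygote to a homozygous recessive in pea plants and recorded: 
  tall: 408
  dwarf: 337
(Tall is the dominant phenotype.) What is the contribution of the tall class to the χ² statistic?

3.383

A testcross of a heterozygote (Aa × aa) gives a 1:1 phenotypic ratio.
The 1:1 ratio has 2 parts, so with N = 745 the expected counts are:
  tall: 745 × 1/2 = 372.5
  dwarf: 745 × 1/2 = 372.5
Contribution of tall: (408 − 372.5)² / 372.5 = 3.3832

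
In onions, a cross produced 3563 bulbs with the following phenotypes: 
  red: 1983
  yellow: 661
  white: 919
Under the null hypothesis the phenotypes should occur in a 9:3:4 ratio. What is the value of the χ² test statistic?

1.195

The 9:3:4 ratio has 16 parts, so with N = 3563 the expected counts are:
  red: 3563 × 9/16 = 2004.1875
  yellow: 3563 × 3/16 = 668.0625
  white: 3563 × 4/16 = 890.75
χ² = Σ (O − E)² / E
  red: (1983 − 2004.1875)² / 2004.1875 = 0.2240
  yellow: (661 − 668.0625)² / 668.0625 = 0.0747
  white: (919 − 890.75)² / 890.75 = 0.8959
χ² = 0.2240 + 0.0747 + 0.8959 = 1.1946 ≈ 1.195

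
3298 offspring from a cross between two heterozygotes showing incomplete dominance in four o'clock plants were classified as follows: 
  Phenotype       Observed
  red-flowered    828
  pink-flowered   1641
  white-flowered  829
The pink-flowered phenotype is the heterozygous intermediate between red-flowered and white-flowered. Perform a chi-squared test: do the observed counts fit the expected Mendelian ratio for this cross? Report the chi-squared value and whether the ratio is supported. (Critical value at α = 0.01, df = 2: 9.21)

With incomplete dominance, a heterozygote × heterozygote cross gives a 1:2:1 phenotypic ratio.
Under the 1:2:1 hypothesis (Σ ratio = 4, N = 3298):
  red-flowered: 3298 × 1/4 = 824.5
  pink-flowered: 3298 × 2/4 = 1649
  white-flowered: 3298 × 1/4 = 824.5
χ² = Σ (O − E)² / E
  red-flowered: (828 − 824.5)² / 824.5 = 0.0149
  pink-flowered: (1641 − 1649)² / 1649 = 0.0388
  white-flowered: (829 − 824.5)² / 824.5 = 0.0246
χ² = 0.0149 + 0.0388 + 0.0246 = 0.0783 ≈ 0.078
Degrees of freedom = 3 − 1 = 2; critical value at α = 0.01 is 9.21.
Since 0.078 < 9.21, we fail to reject the null hypothesis — the data are consistent with the 1:2:1 ratio.

0.078; consistent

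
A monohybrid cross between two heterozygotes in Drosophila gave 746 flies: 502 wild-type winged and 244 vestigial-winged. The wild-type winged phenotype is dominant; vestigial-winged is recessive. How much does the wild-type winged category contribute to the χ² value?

5.909

For a monohybrid cross between heterozygotes with complete dominance, the expected phenotypic ratio is 3:1.
Expected counts for N = 746 under a 3:1 ratio (total parts = 4):
  wild-type winged: 746 × 3/4 = 559.5
  vestigial-winged: 746 × 1/4 = 186.5
Contribution of wild-type winged: (502 − 559.5)² / 559.5 = 5.9093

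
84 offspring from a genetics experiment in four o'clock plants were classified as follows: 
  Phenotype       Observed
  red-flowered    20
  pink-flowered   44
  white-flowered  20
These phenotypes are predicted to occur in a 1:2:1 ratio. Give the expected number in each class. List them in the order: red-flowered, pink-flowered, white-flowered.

21, 42, 21

Expected counts for N = 84 under a 1:2:1 ratio (total parts = 4):
  red-flowered: 84 × 1/4 = 21
  pink-flowered: 84 × 2/4 = 42
  white-flowered: 84 × 1/4 = 21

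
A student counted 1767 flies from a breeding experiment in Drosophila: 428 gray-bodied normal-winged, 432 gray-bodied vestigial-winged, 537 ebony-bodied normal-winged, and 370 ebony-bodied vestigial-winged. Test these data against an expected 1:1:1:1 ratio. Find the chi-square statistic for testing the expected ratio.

Total ratio parts = 4. Expected numbers out of 1767:
  gray-bodied normal-winged: 1767 × 1/4 = 441.75
  gray-bodied vestigial-winged: 1767 × 1/4 = 441.75
  ebony-bodied normal-winged: 1767 × 1/4 = 441.75
  ebony-bodied vestigial-winged: 1767 × 1/4 = 441.75
χ² = Σ (O − E)² / E
  gray-bodied normal-winged: (428 − 441.75)² / 441.75 = 0.4280
  gray-bodied vestigial-winged: (432 − 441.75)² / 441.75 = 0.2152
  ebony-bodied normal-winged: (537 − 441.75)² / 441.75 = 20.5378
  ebony-bodied vestigial-winged: (370 − 441.75)² / 441.75 = 11.6538
χ² = 0.4280 + 0.2152 + 20.5378 + 11.6538 = 32.8348 ≈ 32.835

32.835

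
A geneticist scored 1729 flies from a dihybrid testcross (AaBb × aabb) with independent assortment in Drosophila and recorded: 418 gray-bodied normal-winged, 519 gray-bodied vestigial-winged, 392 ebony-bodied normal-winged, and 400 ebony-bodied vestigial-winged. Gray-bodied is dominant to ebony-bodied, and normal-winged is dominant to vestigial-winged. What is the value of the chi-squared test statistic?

A dihybrid testcross with independent assortment gives a 1:1:1:1 ratio.
The 1:1:1:1 ratio has 4 parts, so with N = 1729 the expected counts are:
  gray-bodied normal-winged: 1729 × 1/4 = 432.25
  gray-bodied vestigial-winged: 1729 × 1/4 = 432.25
  ebony-bodied normal-winged: 1729 × 1/4 = 432.25
  ebony-bodied vestigial-winged: 1729 × 1/4 = 432.25
χ² = Σ (O − E)² / E
  gray-bodied normal-winged: (418 − 432.25)² / 432.25 = 0.4698
  gray-bodied vestigial-winged: (519 − 432.25)² / 432.25 = 17.4102
  ebony-bodied normal-winged: (392 − 432.25)² / 432.25 = 3.7480
  ebony-bodied vestigial-winged: (400 − 432.25)² / 432.25 = 2.4062
χ² = 0.4698 + 17.4102 + 3.7480 + 2.4062 = 24.0342 ≈ 24.034

24.034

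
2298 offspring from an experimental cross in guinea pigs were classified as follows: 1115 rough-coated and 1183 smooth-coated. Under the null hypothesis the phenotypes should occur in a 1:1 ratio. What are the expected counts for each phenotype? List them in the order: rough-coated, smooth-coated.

Total ratio parts = 2. Expected numbers out of 2298:
  rough-coated: 2298 × 1/2 = 1149
  smooth-coated: 2298 × 1/2 = 1149

1149, 1149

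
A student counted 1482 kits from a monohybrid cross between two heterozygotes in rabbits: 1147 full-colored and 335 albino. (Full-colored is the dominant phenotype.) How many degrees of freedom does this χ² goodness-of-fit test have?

For a monohybrid cross between heterozygotes with complete dominance, the expected phenotypic ratio is 3:1.
A goodness-of-fit test with 2 phenotype classes has df = 2 − 1 = 1.

1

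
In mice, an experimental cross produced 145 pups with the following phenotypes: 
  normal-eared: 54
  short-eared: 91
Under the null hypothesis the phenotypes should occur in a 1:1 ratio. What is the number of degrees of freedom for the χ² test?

1

A goodness-of-fit test with 2 phenotype classes has df = 2 − 1 = 1.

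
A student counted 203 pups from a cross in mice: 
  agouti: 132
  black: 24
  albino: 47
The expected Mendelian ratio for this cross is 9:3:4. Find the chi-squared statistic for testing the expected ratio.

Expected counts for N = 203 under a 9:3:4 ratio (total parts = 16):
  agouti: 203 × 9/16 = 114.1875
  black: 203 × 3/16 = 38.0625
  albino: 203 × 4/16 = 50.75
χ² = Σ (O − E)² / E
  agouti: (132 − 114.1875)² / 114.1875 = 2.7786
  black: (24 − 38.0625)² / 38.0625 = 5.1955
  albino: (47 − 50.75)² / 50.75 = 0.2771
χ² = 2.7786 + 5.1955 + 0.2771 = 8.2512 ≈ 8.251

8.251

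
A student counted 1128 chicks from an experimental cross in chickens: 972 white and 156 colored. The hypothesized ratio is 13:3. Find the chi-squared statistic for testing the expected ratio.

Expected counts for N = 1128 under a 13:3 ratio (total parts = 16):
  white: 1128 × 13/16 = 916.5
  colored: 1128 × 3/16 = 211.5
χ² = Σ (O − E)² / E
  white: (972 − 916.5)² / 916.5 = 3.3609
  colored: (156 − 211.5)² / 211.5 = 14.5638
χ² = 3.3609 + 14.5638 = 17.9247 ≈ 17.925

17.925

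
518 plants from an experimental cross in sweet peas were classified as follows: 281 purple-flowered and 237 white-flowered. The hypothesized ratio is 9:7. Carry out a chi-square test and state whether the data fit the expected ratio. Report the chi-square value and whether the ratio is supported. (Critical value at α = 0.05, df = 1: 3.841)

0.844; consistent

Total ratio parts = 16. Expected numbers out of 518:
  purple-flowered: 518 × 9/16 = 291.375
  white-flowered: 518 × 7/16 = 226.625
χ² = Σ (O − E)² / E
  purple-flowered: (281 − 291.375)² / 291.375 = 0.3694
  white-flowered: (237 − 226.625)² / 226.625 = 0.4750
χ² = 0.3694 + 0.4750 = 0.8444 ≈ 0.844
Degrees of freedom = 2 − 1 = 1; critical value at α = 0.05 is 3.841.
Since 0.844 < 3.841, we fail to reject the null hypothesis — the data are consistent with the 9:7 ratio.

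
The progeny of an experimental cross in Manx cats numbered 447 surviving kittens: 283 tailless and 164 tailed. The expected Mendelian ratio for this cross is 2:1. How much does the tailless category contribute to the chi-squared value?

Under the 2:1 hypothesis (Σ ratio = 3, N = 447):
  tailless: 447 × 2/3 = 298
  tailed: 447 × 1/3 = 149
Contribution of tailless: (283 − 298)² / 298 = 0.7550

0.755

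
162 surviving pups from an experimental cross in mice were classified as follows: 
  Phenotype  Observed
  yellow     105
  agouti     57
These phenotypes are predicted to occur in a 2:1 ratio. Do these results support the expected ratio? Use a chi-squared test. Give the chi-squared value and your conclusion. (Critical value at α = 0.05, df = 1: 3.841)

0.250; consistent

Total ratio parts = 3. Expected numbers out of 162:
  yellow: 162 × 2/3 = 108
  agouti: 162 × 1/3 = 54
χ² = Σ (O − E)² / E
  yellow: (105 − 108)² / 108 = 0.0833
  agouti: (57 − 54)² / 54 = 0.1667
χ² = 0.0833 + 0.1667 = 0.250
Degrees of freedom = 2 − 1 = 1; critical value at α = 0.05 is 3.841.
Since 0.250 < 3.841, we fail to reject the null hypothesis — the data are consistent with the 2:1 ratio.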